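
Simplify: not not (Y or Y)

Y

not not (Y or Y)
= not not Y   (idempotence)
= Y   (double negation)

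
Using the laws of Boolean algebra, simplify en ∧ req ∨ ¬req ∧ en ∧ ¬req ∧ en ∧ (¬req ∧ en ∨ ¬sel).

en

en ∧ req ∨ ¬req ∧ en ∧ ¬req ∧ en ∧ (¬req ∧ en ∨ ¬sel)
= en ∧ req ∨ ¬req ∧ en ∧ (¬req ∧ en ∨ ¬sel)   [idempotence]
= en ∧ req ∨ ¬req ∧ en   [absorption]
= en   [distribution]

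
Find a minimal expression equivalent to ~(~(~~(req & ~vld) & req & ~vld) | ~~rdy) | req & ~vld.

req & ~vld

~(~(~~(req & ~vld) & req & ~vld) | ~~rdy) | req & ~vld
= ~(~(req & ~vld & req & ~vld) | ~~rdy) | req & ~vld   — double negation
= ~(~(req & ~vld) | ~~rdy) | req & ~vld   — idempotence
= req & ~vld & ~rdy | req & ~vld   — De Morgan
= req & ~vld   — absorption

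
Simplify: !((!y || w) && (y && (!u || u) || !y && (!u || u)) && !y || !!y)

false

!((!y || w) && (y && (!u || u) || !y && (!u || u)) && !y || !!y)
= !((!y || w) && (!u || u) && !y || !!y)   — distribution
= !((!y || w) && !y || !!y)   — complement / identity
= !(!y || !!y)   — absorption
= y && !y   — De Morgan
= false   — complement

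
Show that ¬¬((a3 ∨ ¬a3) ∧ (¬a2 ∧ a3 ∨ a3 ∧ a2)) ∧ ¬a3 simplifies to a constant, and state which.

False

¬¬((a3 ∨ ¬a3) ∧ (¬a2 ∧ a3 ∨ a3 ∧ a2)) ∧ ¬a3
= ¬¬(¬a2 ∧ a3 ∨ a3 ∧ a2) ∧ ¬a3   (complement / identity)
= ¬¬((¬a2 ∨ a2) ∧ a3) ∧ ¬a3   (distribution)
= ¬¬a3 ∧ ¬a3   (complement / identity)
= a3 ∧ ¬a3   (double negation)
= False   (complement)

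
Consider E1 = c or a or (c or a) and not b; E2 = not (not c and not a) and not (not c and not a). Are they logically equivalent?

E1: c or a or (c or a) and not b
    = c or a   (absorption)
E2: not (not c and not a) and not (not c and not a)
    = not (not c and not a)   (idempotence)
    = c or a   (De Morgan)
Both reduce to c or a, so they are equivalent.

Yes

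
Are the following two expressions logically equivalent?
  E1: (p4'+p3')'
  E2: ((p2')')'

No

E1: (p4'+p3')'
    = p4·p3   — De Morgan
E2: ((p2')')'
    = p2'   — double negation
These differ: at p2=0, p3=0, p4=0, E1 = 0 but E2 = 1.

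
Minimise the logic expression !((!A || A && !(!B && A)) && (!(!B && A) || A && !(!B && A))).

!B && A

!((!A || A && !(!B && A)) && (!(!B && A) || A && !(!B && A)))
= !(A && !(!B && A) || !A && !(!B && A))   (distribution)
= !!(!B && A)   (distribution)
= !B && A   (double negation)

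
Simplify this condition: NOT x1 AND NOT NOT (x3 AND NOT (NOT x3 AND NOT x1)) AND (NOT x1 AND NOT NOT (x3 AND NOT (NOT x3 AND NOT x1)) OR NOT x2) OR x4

NOT x1 AND NOT NOT (x3 AND NOT (NOT x3 AND NOT x1)) AND (NOT x1 AND NOT NOT (x3 AND NOT (NOT x3 AND NOT x1)) OR NOT x2) OR x4
= NOT x1 AND NOT NOT (x3 AND NOT (NOT x3 AND NOT x1)) OR x4   (absorption)
= NOT x1 AND x3 AND NOT (NOT x3 AND NOT x1) OR x4   (double negation)
= NOT x1 AND x3 AND (x3 OR x1) OR x4   (De Morgan)
= NOT x1 AND x3 OR x4   (absorption)

NOT x1 AND x3 OR x4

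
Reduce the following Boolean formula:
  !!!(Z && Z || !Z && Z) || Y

!Z || Y

!!!(Z && Z || !Z && Z) || Y
= !!!Z || Y   [distribution]
= !Z || Y   [double negation]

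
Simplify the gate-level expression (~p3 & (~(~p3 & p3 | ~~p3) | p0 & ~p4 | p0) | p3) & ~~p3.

(~p3 & (~(~p3 & p3 | ~~p3) | p0 & ~p4 | p0) | p3) & ~~p3
= (~p3 & (~(~p3 & p3 | ~~p3) | p0) | p3) & ~~p3   — absorption
= (~p3 & (~~~p3 | p0) | p3) & ~~p3   — complement / identity
= (~p3 & (~p3 | p0) | p3) & ~~p3   — double negation
= (~p3 | p3) & ~~p3   — absorption
= (~p3 | p3) & p3   — double negation
= p3   — complement / identity

p3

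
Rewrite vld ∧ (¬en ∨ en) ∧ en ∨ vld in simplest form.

vld

vld ∧ (¬en ∨ en) ∧ en ∨ vld
= vld ∧ en ∨ vld   [complement / identity]
= vld   [absorption]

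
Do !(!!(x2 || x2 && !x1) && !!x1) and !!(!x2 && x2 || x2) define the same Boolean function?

No

E1: !(!!(x2 || x2 && !x1) && !!x1)
    = !(x2 || x2 && !x1) || !x1
    = !x2 || !x1
E2: !!(!x2 && x2 || x2)
    = !!x2
    = x2
These differ: at x1=1, x2=0, E1 = 1 but E2 = 0.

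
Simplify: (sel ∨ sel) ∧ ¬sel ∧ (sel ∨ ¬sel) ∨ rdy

rdy

(sel ∨ sel) ∧ ¬sel ∧ (sel ∨ ¬sel) ∨ rdy
= (sel ∨ sel) ∧ ¬sel ∨ rdy   (complement / identity)
= sel ∧ ¬sel ∨ rdy   (idempotence)
= rdy   (complement / identity)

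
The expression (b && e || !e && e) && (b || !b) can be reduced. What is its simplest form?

b && e

(b && e || !e && e) && (b || !b)
= b && e || !e && e   — complement / identity
= b && e   — complement / identity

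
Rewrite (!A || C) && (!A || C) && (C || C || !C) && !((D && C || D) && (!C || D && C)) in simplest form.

(!A || C) && (!A || C) && (C || C || !C) && !((D && C || D) && (!C || D && C))
= (!A || C) && (C || C || !C) && !((D && C || D) && (!C || D && C))   — idempotence
= (!A || C) && (C || C || !C) && !(D && !C || D && C)   — distribution
= (!A && (C || !C) || C) && !(D && !C || D && C)   — distribution
= (!A || C) && !(D && !C || D && C)   — complement / identity
= (!A || C) && !D   — distribution

(!A || C) && !D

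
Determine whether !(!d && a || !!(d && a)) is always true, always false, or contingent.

!(!d && a || !!(d && a))
= !(!d && a || d && a)   — double negation
= !a   — distribution
This depends on a, so it is not a constant.

contingent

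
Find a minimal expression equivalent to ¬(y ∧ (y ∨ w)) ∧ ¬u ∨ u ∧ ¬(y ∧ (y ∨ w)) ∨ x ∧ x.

¬(y ∧ (y ∨ w)) ∧ ¬u ∨ u ∧ ¬(y ∧ (y ∨ w)) ∨ x ∧ x
= ¬(y ∧ (y ∨ w)) ∨ x ∧ x   (distribution)
= ¬(y ∧ (y ∨ w)) ∨ x   (idempotence)
= ¬y ∨ x   (absorption)

¬y ∨ x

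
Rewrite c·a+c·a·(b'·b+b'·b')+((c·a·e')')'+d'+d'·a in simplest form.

c·a+c·a·(b'·b+b'·b')+((c·a·e')')'+d'+d'·a
= c·a+c·a·b'+((c·a·e')')'+d'+d'·a   (distribution)
= c·a+c·a·b'+((c·a·e')')'+d'   (absorption)
= c·a+((c·a·e')')'+d'   (absorption)
= c·a+c·a·e'+d'   (double negation)
= c·a+d'   (absorption)

c·a+d'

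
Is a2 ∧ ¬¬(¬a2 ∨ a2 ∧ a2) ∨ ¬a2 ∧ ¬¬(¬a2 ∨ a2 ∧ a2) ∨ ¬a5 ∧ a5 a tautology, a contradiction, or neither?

tautology

a2 ∧ ¬¬(¬a2 ∨ a2 ∧ a2) ∨ ¬a2 ∧ ¬¬(¬a2 ∨ a2 ∧ a2) ∨ ¬a5 ∧ a5
= ¬¬(¬a2 ∨ a2 ∧ a2) ∨ ¬a5 ∧ a5
= ¬¬(¬a2 ∨ a2) ∨ ¬a5 ∧ a5
= ¬¬(¬a2 ∨ a2)
= ¬a2 ∨ a2
= True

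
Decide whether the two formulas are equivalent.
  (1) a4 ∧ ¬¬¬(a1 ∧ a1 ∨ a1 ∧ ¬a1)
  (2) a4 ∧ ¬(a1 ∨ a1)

Yes

E1: a4 ∧ ¬¬¬(a1 ∧ a1 ∨ a1 ∧ ¬a1)
    = a4 ∧ ¬¬¬a1   [distribution]
    = a4 ∧ ¬a1   [double negation]
E2: a4 ∧ ¬(a1 ∨ a1)
    = a4 ∧ ¬a1   [idempotence]
Both reduce to a4 ∧ ¬a1, so they are equivalent.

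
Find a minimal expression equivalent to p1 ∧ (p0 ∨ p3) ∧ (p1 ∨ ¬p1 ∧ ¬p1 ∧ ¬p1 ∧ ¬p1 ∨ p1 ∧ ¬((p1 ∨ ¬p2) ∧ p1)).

p1 ∧ (p0 ∨ p3)

p1 ∧ (p0 ∨ p3) ∧ (p1 ∨ ¬p1 ∧ ¬p1 ∧ ¬p1 ∧ ¬p1 ∨ p1 ∧ ¬((p1 ∨ ¬p2) ∧ p1))
= p1 ∧ (p0 ∨ p3) ∧ (p1 ∨ ¬p1 ∧ ¬p1 ∨ p1 ∧ ¬((p1 ∨ ¬p2) ∧ p1))
= p1 ∧ (p0 ∨ p3) ∧ (p1 ∨ ¬p1 ∧ ¬p1 ∨ p1 ∧ ¬p1)
= p1 ∧ (p0 ∨ p3) ∧ (p1 ∨ ¬p1)
= p1 ∧ (p0 ∨ p3)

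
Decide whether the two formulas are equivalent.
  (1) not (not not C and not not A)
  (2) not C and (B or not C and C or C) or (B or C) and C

No

E1: not (not not C and not not A)
    = not C or not A   (De Morgan)
E2: not C and (B or not C and C or C) or (B or C) and C
    = not C and (B or C) or (B or C) and C   (complement / identity)
    = B or C   (distribution)
These differ: at A=1, B=0, C=0, E1 = 1 but E2 = 0.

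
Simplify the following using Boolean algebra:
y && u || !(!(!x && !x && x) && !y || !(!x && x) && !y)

y && u || !(!(!x && !x && x) && !y || !(!x && x) && !y)
= y && u || !(!(!x && x) && !y || !(!x && x) && !y)
= y && u || !(!(!x && x) && !y)
= y && u || !x && x || y
= y && u || y
= y

y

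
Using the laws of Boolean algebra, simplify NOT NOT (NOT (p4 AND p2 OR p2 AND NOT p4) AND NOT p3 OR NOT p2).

NOT NOT (NOT (p4 AND p2 OR p2 AND NOT p4) AND NOT p3 OR NOT p2)
= NOT NOT (NOT p2 AND NOT p3 OR NOT p2)
= NOT NOT NOT p2
= NOT p2

NOT p2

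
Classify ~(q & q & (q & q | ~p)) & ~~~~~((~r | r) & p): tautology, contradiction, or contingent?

~(q & q & (q & q | ~p)) & ~~~~~((~r | r) & p)
= ~(q & q & (q & q | ~p)) & ~~~((~r | r) & p)   — double negation
= ~(q & q & (q & q | ~p)) & ~~~p   — complement / identity
= ~(q & q) & ~~~p   — absorption
= ~(q & q) & ~p   — double negation
= ~q & ~p   — idempotence
This depends on p, q, so it is not a constant.

contingent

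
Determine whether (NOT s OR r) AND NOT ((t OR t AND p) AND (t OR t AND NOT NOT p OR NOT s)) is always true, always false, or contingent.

contingent

(NOT s OR r) AND NOT ((t OR t AND p) AND (t OR t AND NOT NOT p OR NOT s))
= (NOT s OR r) AND NOT ((t OR t AND p) AND (t OR t AND p OR NOT s))   (double negation)
= (NOT s OR r) AND NOT (t OR t AND p)   (absorption)
= (NOT s OR r) AND NOT t   (absorption)
This depends on r, s, t, so it is not a constant.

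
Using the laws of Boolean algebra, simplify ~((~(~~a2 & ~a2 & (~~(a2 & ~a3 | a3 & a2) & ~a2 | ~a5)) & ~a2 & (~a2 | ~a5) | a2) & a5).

~a5

~((~(~~a2 & ~a2 & (~~(a2 & ~a3 | a3 & a2) & ~a2 | ~a5)) & ~a2 & (~a2 | ~a5) | a2) & a5)
= ~((~(~~a2 & ~a2 & (~~a2 & ~a2 | ~a5)) & ~a2 & (~a2 | ~a5) | a2) & a5)
= ~((~(~~a2 & ~a2) & ~a2 & (~a2 | ~a5) | a2) & a5)
= ~(((~a2 | a2) & ~a2 & (~a2 | ~a5) | a2) & a5)
= ~((~a2 & (~a2 | ~a5) | a2) & a5)
= ~((~a2 | a2) & a5)
= ~a5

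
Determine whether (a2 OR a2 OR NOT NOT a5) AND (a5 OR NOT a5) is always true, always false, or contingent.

contingent

(a2 OR a2 OR NOT NOT a5) AND (a5 OR NOT a5)
= a2 OR a2 OR NOT NOT a5   (complement / identity)
= a2 OR a2 OR a5   (double negation)
= a2 OR a5   (idempotence)
This depends on a2, a5, so it is not a constant.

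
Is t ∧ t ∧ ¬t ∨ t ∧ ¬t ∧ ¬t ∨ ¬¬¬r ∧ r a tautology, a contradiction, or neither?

contradiction

t ∧ t ∧ ¬t ∨ t ∧ ¬t ∧ ¬t ∨ ¬¬¬r ∧ r
= t ∧ ¬t ∨ ¬¬¬r ∧ r   — distribution
= ¬¬¬r ∧ r   — complement / identity
= ¬r ∧ r   — double negation
= False   — complement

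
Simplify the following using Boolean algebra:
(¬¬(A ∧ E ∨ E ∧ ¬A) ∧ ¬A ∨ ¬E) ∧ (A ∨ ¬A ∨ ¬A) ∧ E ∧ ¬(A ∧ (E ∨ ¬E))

(¬¬(A ∧ E ∨ E ∧ ¬A) ∧ ¬A ∨ ¬E) ∧ (A ∨ ¬A ∨ ¬A) ∧ E ∧ ¬(A ∧ (E ∨ ¬E))
= (¬¬(A ∧ E ∨ E ∧ ¬A) ∧ ¬A ∨ ¬E) ∧ (A ∨ ¬A) ∧ E ∧ ¬(A ∧ (E ∨ ¬E))
= (¬¬(A ∧ E ∨ E ∧ ¬A) ∧ ¬A ∨ ¬E) ∧ (A ∨ ¬A) ∧ E ∧ ¬A
= (¬¬E ∧ ¬A ∨ ¬E) ∧ (A ∨ ¬A) ∧ E ∧ ¬A
= (E ∧ ¬A ∨ ¬E) ∧ (A ∨ ¬A) ∧ E ∧ ¬A
= (E ∧ ¬A ∨ ¬E) ∧ E ∧ ¬A
= E ∧ ¬A

E ∧ ¬A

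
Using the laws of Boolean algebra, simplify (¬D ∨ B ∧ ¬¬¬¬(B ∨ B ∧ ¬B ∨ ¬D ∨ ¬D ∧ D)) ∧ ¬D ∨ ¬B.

¬D ∨ ¬B

(¬D ∨ B ∧ ¬¬¬¬(B ∨ B ∧ ¬B ∨ ¬D ∨ ¬D ∧ D)) ∧ ¬D ∨ ¬B
= (¬D ∨ B ∧ ¬¬(B ∨ B ∧ ¬B ∨ ¬D ∨ ¬D ∧ D)) ∧ ¬D ∨ ¬B
= (¬D ∨ B ∧ ¬¬(B ∨ ¬D ∨ ¬D ∧ D)) ∧ ¬D ∨ ¬B
= (¬D ∨ B ∧ ¬¬(B ∨ ¬D)) ∧ ¬D ∨ ¬B
= (¬D ∨ B ∧ (B ∨ ¬D)) ∧ ¬D ∨ ¬B
= (¬D ∨ B) ∧ ¬D ∨ ¬B
= ¬D ∨ ¬B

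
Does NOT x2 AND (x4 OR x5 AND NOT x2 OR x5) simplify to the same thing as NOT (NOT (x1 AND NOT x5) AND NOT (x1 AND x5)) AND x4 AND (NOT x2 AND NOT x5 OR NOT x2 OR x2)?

No

E1: NOT x2 AND (x4 OR x5 AND NOT x2 OR x5)
    = NOT x2 AND (x4 OR x5)   (absorption)
E2: NOT (NOT (x1 AND NOT x5) AND NOT (x1 AND x5)) AND x4 AND (NOT x2 AND NOT x5 OR NOT x2 OR x2)
    = NOT (NOT (x1 AND NOT x5) AND NOT (x1 AND x5)) AND x4 AND (NOT x2 OR x2)   (absorption)
    = (x1 AND NOT x5 OR x1 AND x5) AND x4 AND (NOT x2 OR x2)   (De Morgan)
    = (x1 AND NOT x5 OR x1 AND x5) AND x4   (complement / identity)
    = x1 AND x4   (distribution)
These differ: at x1=0, x2=0, x4=1, x5=1, E1 = 1 but E2 = 0.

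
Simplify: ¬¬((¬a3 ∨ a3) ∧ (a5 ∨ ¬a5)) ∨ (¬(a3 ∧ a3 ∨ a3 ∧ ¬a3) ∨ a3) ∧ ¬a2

¬¬((¬a3 ∨ a3) ∧ (a5 ∨ ¬a5)) ∨ (¬(a3 ∧ a3 ∨ a3 ∧ ¬a3) ∨ a3) ∧ ¬a2
= ¬¬((¬a3 ∨ a3) ∧ (a5 ∨ ¬a5)) ∨ (¬a3 ∨ a3) ∧ ¬a2   (distribution)
= ¬¬(¬a3 ∨ a3) ∨ (¬a3 ∨ a3) ∧ ¬a2   (complement / identity)
= ¬a3 ∨ a3 ∨ (¬a3 ∨ a3) ∧ ¬a2   (double negation)
= ¬a3 ∨ a3   (absorption)
= True   (complement)

True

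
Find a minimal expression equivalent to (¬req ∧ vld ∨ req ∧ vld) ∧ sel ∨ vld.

vld

(¬req ∧ vld ∨ req ∧ vld) ∧ sel ∨ vld
= vld ∧ sel ∨ vld   [distribution]
= vld   [absorption]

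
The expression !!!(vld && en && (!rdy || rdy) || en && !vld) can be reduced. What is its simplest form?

!en

!!!(vld && en && (!rdy || rdy) || en && !vld)
= !!!(vld && en || en && !vld)   [complement / identity]
= !!!en   [distribution]
= !en   [double negation]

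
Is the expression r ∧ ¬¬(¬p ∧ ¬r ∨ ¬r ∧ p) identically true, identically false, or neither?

identically false

r ∧ ¬¬(¬p ∧ ¬r ∨ ¬r ∧ p)
= r ∧ ¬¬¬r   (distribution)
= r ∧ ¬r   (double negation)
= False   (complement)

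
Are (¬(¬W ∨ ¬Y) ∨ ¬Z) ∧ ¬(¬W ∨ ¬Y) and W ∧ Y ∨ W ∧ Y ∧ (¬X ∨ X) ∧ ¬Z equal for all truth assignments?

E1: (¬(¬W ∨ ¬Y) ∨ ¬Z) ∧ ¬(¬W ∨ ¬Y)
    = ¬(¬W ∨ ¬Y)
    = W ∧ Y
E2: W ∧ Y ∨ W ∧ Y ∧ (¬X ∨ X) ∧ ¬Z
    = W ∧ Y ∨ W ∧ Y ∧ ¬Z
    = W ∧ Y
Both reduce to W ∧ Y, so they are equivalent.

Yes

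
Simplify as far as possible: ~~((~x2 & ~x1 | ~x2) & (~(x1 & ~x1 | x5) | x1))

~x2 & (~x5 | x1)

~~((~x2 & ~x1 | ~x2) & (~(x1 & ~x1 | x5) | x1))
= (~x2 & ~x1 | ~x2) & (~(x1 & ~x1 | x5) | x1)   [double negation]
= (~x2 & ~x1 | ~x2) & (~x5 | x1)   [complement / identity]
= ~x2 & (~x5 | x1)   [absorption]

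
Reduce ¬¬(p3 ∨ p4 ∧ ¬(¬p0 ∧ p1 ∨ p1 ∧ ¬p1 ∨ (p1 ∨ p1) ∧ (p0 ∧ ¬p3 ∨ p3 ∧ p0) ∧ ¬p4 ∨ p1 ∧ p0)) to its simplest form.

p3 ∨ p4 ∧ ¬p1

¬¬(p3 ∨ p4 ∧ ¬(¬p0 ∧ p1 ∨ p1 ∧ ¬p1 ∨ (p1 ∨ p1) ∧ (p0 ∧ ¬p3 ∨ p3 ∧ p0) ∧ ¬p4 ∨ p1 ∧ p0))
= ¬¬(p3 ∨ p4 ∧ ¬(¬p0 ∧ p1 ∨ p1 ∧ ¬p1 ∨ p1 ∧ (p0 ∧ ¬p3 ∨ p3 ∧ p0) ∧ ¬p4 ∨ p1 ∧ p0))   — idempotence
= ¬¬(p3 ∨ p4 ∧ ¬(¬p0 ∧ p1 ∨ p1 ∧ ¬p1 ∨ p1 ∧ p0 ∧ ¬p4 ∨ p1 ∧ p0))   — distribution
= ¬¬(p3 ∨ p4 ∧ ¬(¬p0 ∧ p1 ∨ p1 ∧ p0 ∧ ¬p4 ∨ p1 ∧ p0))   — complement / identity
= ¬¬(p3 ∨ p4 ∧ ¬(¬p0 ∧ p1 ∨ p1 ∧ p0))   — absorption
= ¬¬(p3 ∨ p4 ∧ ¬p1)   — distribution
= p3 ∨ p4 ∧ ¬p1   — double negation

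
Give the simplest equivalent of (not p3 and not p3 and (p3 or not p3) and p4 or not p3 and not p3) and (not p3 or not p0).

not p3

(not p3 and not p3 and (p3 or not p3) and p4 or not p3 and not p3) and (not p3 or not p0)
= (not p3 and not p3 and p4 or not p3 and not p3) and (not p3 or not p0)   (complement / identity)
= not p3 and not p3 and (not p3 or not p0)   (absorption)
= not p3 and (not p3 or not p0)   (idempotence)
= not p3   (absorption)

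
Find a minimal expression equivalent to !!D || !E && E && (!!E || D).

D

!!D || !E && E && (!!E || D)
= !!D || !E && E && (E || D)   — double negation
= !!D || !E && E   — absorption
= D || !E && E   — double negation
= D   — complement / identity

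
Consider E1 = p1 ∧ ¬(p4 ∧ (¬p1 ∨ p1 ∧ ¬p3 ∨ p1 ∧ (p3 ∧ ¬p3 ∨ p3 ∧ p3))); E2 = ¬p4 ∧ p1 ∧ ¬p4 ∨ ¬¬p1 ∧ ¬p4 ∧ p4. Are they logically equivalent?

E1: p1 ∧ ¬(p4 ∧ (¬p1 ∨ p1 ∧ ¬p3 ∨ p1 ∧ (p3 ∧ ¬p3 ∨ p3 ∧ p3)))
    = p1 ∧ ¬(p4 ∧ (¬p1 ∨ p1 ∧ ¬p3 ∨ p1 ∧ p3))   (distribution)
    = p1 ∧ ¬(p4 ∧ (¬p1 ∨ p1))   (distribution)
    = p1 ∧ ¬p4   (complement / identity)
E2: ¬p4 ∧ p1 ∧ ¬p4 ∨ ¬¬p1 ∧ ¬p4 ∧ p4
    = ¬p4 ∧ p1 ∧ ¬p4 ∨ p1 ∧ ¬p4 ∧ p4   (double negation)
    = p1 ∧ ¬p4   (distribution)
Both reduce to p1 ∧ ¬p4, so they are equivalent.

Yes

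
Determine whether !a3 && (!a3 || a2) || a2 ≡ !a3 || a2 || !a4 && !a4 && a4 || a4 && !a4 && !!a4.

E1: !a3 && (!a3 || a2) || a2
    = !a3 || a2
E2: !a3 || a2 || !a4 && !a4 && a4 || a4 && !a4 && !!a4
    = !a3 || a2 || !a4 && !a4 && a4 || a4 && !a4 && a4
    = !a3 || a2 || !a4 && a4
    = !a3 || a2
Both reduce to !a3 || a2, so they are equivalent.

Yes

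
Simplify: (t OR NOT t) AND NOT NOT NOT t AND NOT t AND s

(t OR NOT t) AND NOT NOT NOT t AND NOT t AND s
= (t OR NOT t) AND NOT t AND NOT t AND s   (double negation)
= NOT t AND NOT t AND s   (complement / identity)
= NOT t AND s   (idempotence)

NOT t AND s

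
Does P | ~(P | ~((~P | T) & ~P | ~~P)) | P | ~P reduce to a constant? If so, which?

P | ~(P | ~((~P | T) & ~P | ~~P)) | P | ~P
= P | ~(P | ~(~P | ~~P)) | P | ~P   (absorption)
= P | ~(P | P & ~P) | P | ~P   (De Morgan)
= P | ~P | P | ~P   (complement / identity)
= P | ~P   (idempotence)
= 1   (complement)

yes, True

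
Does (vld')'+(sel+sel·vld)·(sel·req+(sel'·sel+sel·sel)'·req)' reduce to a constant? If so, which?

(vld')'+(sel+sel·vld)·(sel·req+(sel'·sel+sel·sel)'·req)'
= (vld')'+(sel+sel·vld)·(sel·req+sel'·req)'
= (vld')'+(sel+sel·vld)·req'
= vld+(sel+sel·vld)·req'
= vld+sel·req'
This depends on req, sel, vld, so it is not a constant.

no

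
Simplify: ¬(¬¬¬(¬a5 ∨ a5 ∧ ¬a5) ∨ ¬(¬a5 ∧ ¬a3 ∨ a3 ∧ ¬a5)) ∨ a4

¬(¬¬¬(¬a5 ∨ a5 ∧ ¬a5) ∨ ¬(¬a5 ∧ ¬a3 ∨ a3 ∧ ¬a5)) ∨ a4
= ¬(¬¬¬¬a5 ∨ ¬(¬a5 ∧ ¬a3 ∨ a3 ∧ ¬a5)) ∨ a4   (complement / identity)
= ¬(¬¬¬¬a5 ∨ ¬¬a5) ∨ a4   (distribution)
= ¬(¬¬a5 ∨ ¬¬a5) ∨ a4   (double negation)
= ¬¬¬a5 ∨ a4   (idempotence)
= ¬a5 ∨ a4   (double negation)

¬a5 ∨ a4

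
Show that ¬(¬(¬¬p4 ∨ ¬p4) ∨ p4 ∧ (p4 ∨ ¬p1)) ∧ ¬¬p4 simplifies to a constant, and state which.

¬(¬(¬¬p4 ∨ ¬p4) ∨ p4 ∧ (p4 ∨ ¬p1)) ∧ ¬¬p4
= ¬(¬(¬¬p4 ∨ ¬p4) ∨ p4 ∧ (p4 ∨ ¬p1)) ∧ p4   (double negation)
= ¬(¬(¬¬p4 ∨ ¬p4) ∨ p4) ∧ p4   (absorption)
= ¬(¬p4 ∧ p4 ∨ p4) ∧ p4   (De Morgan)
= ¬p4 ∧ p4   (complement / identity)
= False   (complement)

False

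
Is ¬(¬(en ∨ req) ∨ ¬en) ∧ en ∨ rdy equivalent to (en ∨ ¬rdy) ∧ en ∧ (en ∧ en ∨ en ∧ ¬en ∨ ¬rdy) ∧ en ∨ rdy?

Yes

E1: ¬(¬(en ∨ req) ∨ ¬en) ∧ en ∨ rdy
    = (en ∨ req) ∧ en ∧ en ∨ rdy   [De Morgan]
    = en ∧ en ∨ rdy   [absorption]
    = en ∨ rdy   [idempotence]
E2: (en ∨ ¬rdy) ∧ en ∧ (en ∧ en ∨ en ∧ ¬en ∨ ¬rdy) ∧ en ∨ rdy
    = (en ∨ ¬rdy) ∧ en ∧ (en ∨ ¬rdy) ∧ en ∨ rdy   [distribution]
    = (en ∨ ¬rdy) ∧ en ∨ rdy   [idempotence]
    = en ∨ rdy   [absorption]
Both reduce to en ∨ rdy, so they are equivalent.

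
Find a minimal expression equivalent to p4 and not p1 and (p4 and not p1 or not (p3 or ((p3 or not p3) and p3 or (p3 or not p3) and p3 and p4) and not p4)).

p4 and not p1

p4 and not p1 and (p4 and not p1 or not (p3 or ((p3 or not p3) and p3 or (p3 or not p3) and p3 and p4) and not p4))
= p4 and not p1 and (p4 and not p1 or not (p3 or (p3 or not p3) and p3 and not p4))
= p4 and not p1 and (p4 and not p1 or not (p3 or p3 and not p4))
= p4 and not p1 and (p4 and not p1 or not p3)
= p4 and not p1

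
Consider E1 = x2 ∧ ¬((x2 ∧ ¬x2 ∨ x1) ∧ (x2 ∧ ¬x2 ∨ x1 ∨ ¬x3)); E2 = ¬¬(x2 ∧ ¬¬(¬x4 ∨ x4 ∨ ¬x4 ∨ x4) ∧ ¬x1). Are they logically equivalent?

Yes

E1: x2 ∧ ¬((x2 ∧ ¬x2 ∨ x1) ∧ (x2 ∧ ¬x2 ∨ x1 ∨ ¬x3))
    = x2 ∧ ¬(x2 ∧ ¬x2 ∨ x1)
    = x2 ∧ ¬x1
E2: ¬¬(x2 ∧ ¬¬(¬x4 ∨ x4 ∨ ¬x4 ∨ x4) ∧ ¬x1)
    = ¬¬(x2 ∧ ¬¬(¬x4 ∨ x4) ∧ ¬x1)
    = ¬¬(x2 ∧ (¬x4 ∨ x4) ∧ ¬x1)
    = ¬¬(x2 ∧ ¬x1)
    = x2 ∧ ¬x1
Both reduce to x2 ∧ ¬x1, so they are equivalent.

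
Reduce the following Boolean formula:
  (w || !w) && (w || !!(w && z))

(w || !w) && (w || !!(w && z))
= w || !!(w && z)   [complement / identity]
= w || w && z   [double negation]
= w   [absorption]

w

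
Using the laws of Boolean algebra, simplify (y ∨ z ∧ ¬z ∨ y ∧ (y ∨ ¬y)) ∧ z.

(y ∨ z ∧ ¬z ∨ y ∧ (y ∨ ¬y)) ∧ z
= (y ∨ z ∧ ¬z ∨ y) ∧ z
= (y ∨ y) ∧ z
= y ∧ z

y ∧ z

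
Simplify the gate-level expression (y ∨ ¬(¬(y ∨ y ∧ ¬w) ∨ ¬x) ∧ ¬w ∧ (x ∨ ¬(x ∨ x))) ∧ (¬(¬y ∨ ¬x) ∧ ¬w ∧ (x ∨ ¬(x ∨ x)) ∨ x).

(y ∨ ¬(¬(y ∨ y ∧ ¬w) ∨ ¬x) ∧ ¬w ∧ (x ∨ ¬(x ∨ x))) ∧ (¬(¬y ∨ ¬x) ∧ ¬w ∧ (x ∨ ¬(x ∨ x)) ∨ x)
= (y ∨ ¬(¬y ∨ ¬x) ∧ ¬w ∧ (x ∨ ¬(x ∨ x))) ∧ (¬(¬y ∨ ¬x) ∧ ¬w ∧ (x ∨ ¬(x ∨ x)) ∨ x)   — absorption
= ¬(¬y ∨ ¬x) ∧ ¬w ∧ (x ∨ ¬(x ∨ x)) ∨ y ∧ x   — distribution
= ¬(¬y ∨ ¬x) ∧ ¬w ∧ (x ∨ ¬x) ∨ y ∧ x   — idempotence
= ¬(¬y ∨ ¬x) ∧ ¬w ∨ y ∧ x   — complement / identity
= y ∧ x ∧ ¬w ∨ y ∧ x   — De Morgan
= y ∧ x   — absorption

y ∧ x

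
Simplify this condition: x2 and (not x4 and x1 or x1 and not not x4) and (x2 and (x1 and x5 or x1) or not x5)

x2 and (not x4 and x1 or x1 and not not x4) and (x2 and (x1 and x5 or x1) or not x5)
= x2 and (not x4 and x1 or x1 and not not x4) and (x2 and x1 or not x5)
= x2 and (not x4 and x1 or x1 and x4) and (x2 and x1 or not x5)
= x2 and x1 and (x2 and x1 or not x5)
= x2 and x1

x2 and x1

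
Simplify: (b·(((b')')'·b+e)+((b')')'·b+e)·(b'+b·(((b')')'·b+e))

(b·(((b')')'·b+e)+((b')')'·b+e)·(b'+b·(((b')')'·b+e))
= (((b')')'·b+e)·b'+b·(((b')')'·b+e)   (distribution)
= ((b')')'·b+e   (distribution)
= b'·b+e   (double negation)
= e   (complement / identity)

e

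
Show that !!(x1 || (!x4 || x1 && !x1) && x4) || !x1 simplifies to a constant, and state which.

!!(x1 || (!x4 || x1 && !x1) && x4) || !x1
= x1 || (!x4 || x1 && !x1) && x4 || !x1   — double negation
= x1 || !x4 && x4 || !x1   — complement / identity
= x1 || !x1   — complement / identity
= true   — complement

true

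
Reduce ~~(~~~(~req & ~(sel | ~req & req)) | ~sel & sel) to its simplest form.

req | sel

~~(~~~(~req & ~(sel | ~req & req)) | ~sel & sel)
= ~~(~~~(~req & ~sel) | ~sel & sel)   (complement / identity)
= ~~~~~(~req & ~sel)   (complement / identity)
= ~~~(~req & ~sel)   (double negation)
= ~(~req & ~sel)   (double negation)
= req | sel   (De Morgan)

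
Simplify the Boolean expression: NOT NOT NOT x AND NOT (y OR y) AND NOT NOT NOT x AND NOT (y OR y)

NOT x AND NOT y

NOT NOT NOT x AND NOT (y OR y) AND NOT NOT NOT x AND NOT (y OR y)
= NOT NOT NOT x AND NOT (y OR y)   — idempotence
= NOT x AND NOT (y OR y)   — double negation
= NOT x AND NOT y   — idempotence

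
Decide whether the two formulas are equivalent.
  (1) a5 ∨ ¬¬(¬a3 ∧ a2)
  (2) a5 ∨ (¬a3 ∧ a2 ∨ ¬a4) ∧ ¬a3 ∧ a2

E1: a5 ∨ ¬¬(¬a3 ∧ a2)
    = a5 ∨ ¬a3 ∧ a2   (double negation)
E2: a5 ∨ (¬a3 ∧ a2 ∨ ¬a4) ∧ ¬a3 ∧ a2
    = a5 ∨ ¬a3 ∧ a2   (absorption)
Both reduce to a5 ∨ ¬a3 ∧ a2, so they are equivalent.

Yes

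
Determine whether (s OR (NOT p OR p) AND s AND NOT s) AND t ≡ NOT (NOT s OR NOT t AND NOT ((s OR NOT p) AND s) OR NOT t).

E1: (s OR (NOT p OR p) AND s AND NOT s) AND t
    = (s OR s AND NOT s) AND t   [complement / identity]
    = s AND t   [complement / identity]
E2: NOT (NOT s OR NOT t AND NOT ((s OR NOT p) AND s) OR NOT t)
    = NOT (NOT s OR NOT t AND NOT s OR NOT t)   [absorption]
    = NOT (NOT s OR NOT t)   [absorption]
    = s AND t   [De Morgan]
Both reduce to s AND t, so they are equivalent.

Yes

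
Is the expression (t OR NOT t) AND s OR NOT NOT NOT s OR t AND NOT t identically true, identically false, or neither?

identically true

(t OR NOT t) AND s OR NOT NOT NOT s OR t AND NOT t
= (t OR NOT t) AND s OR NOT NOT NOT s
= s OR NOT NOT NOT s
= s OR NOT s
= TRUE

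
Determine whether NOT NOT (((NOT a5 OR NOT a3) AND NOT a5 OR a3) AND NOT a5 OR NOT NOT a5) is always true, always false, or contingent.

always true

NOT NOT (((NOT a5 OR NOT a3) AND NOT a5 OR a3) AND NOT a5 OR NOT NOT a5)
= NOT NOT ((NOT a5 OR a3) AND NOT a5 OR NOT NOT a5)   [absorption]
= NOT NOT (NOT a5 OR NOT NOT a5)   [absorption]
= NOT NOT (NOT a5 OR a5)   [double negation]
= NOT a5 OR a5   [double negation]
= TRUE   [complement]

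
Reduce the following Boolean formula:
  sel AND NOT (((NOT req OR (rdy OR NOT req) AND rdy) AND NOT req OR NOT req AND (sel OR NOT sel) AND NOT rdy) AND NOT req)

sel AND req

sel AND NOT (((NOT req OR (rdy OR NOT req) AND rdy) AND NOT req OR NOT req AND (sel OR NOT sel) AND NOT rdy) AND NOT req)
= sel AND NOT (((NOT req OR rdy) AND NOT req OR NOT req AND (sel OR NOT sel) AND NOT rdy) AND NOT req)   [absorption]
= sel AND NOT ((NOT req OR NOT req AND (sel OR NOT sel) AND NOT rdy) AND NOT req)   [absorption]
= sel AND NOT ((NOT req OR NOT req AND NOT rdy) AND NOT req)   [complement / identity]
= sel AND NOT (NOT req AND NOT req)   [absorption]
= sel AND (req OR req)   [De Morgan]
= sel AND req   [idempotence]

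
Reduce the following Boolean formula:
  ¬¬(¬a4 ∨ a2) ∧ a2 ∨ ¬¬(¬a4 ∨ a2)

¬¬(¬a4 ∨ a2) ∧ a2 ∨ ¬¬(¬a4 ∨ a2)
= ¬¬(¬a4 ∨ a2)
= ¬a4 ∨ a2

¬a4 ∨ a2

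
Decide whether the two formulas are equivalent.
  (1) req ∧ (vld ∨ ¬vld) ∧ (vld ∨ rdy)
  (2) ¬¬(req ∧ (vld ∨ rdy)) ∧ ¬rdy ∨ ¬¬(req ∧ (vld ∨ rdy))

Yes

E1: req ∧ (vld ∨ ¬vld) ∧ (vld ∨ rdy)
    = req ∧ (vld ∨ rdy)   [complement / identity]
E2: ¬¬(req ∧ (vld ∨ rdy)) ∧ ¬rdy ∨ ¬¬(req ∧ (vld ∨ rdy))
    = ¬¬(req ∧ (vld ∨ rdy))   [absorption]
    = req ∧ (vld ∨ rdy)   [double negation]
Both reduce to req ∧ (vld ∨ rdy), so they are equivalent.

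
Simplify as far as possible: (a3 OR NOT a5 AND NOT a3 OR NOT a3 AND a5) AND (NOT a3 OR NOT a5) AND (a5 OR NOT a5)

(a3 OR NOT a5 AND NOT a3 OR NOT a3 AND a5) AND (NOT a3 OR NOT a5) AND (a5 OR NOT a5)
= (a3 OR NOT a5 AND NOT a3 OR NOT a3 AND a5) AND (NOT a3 OR NOT a5)
= (a3 OR NOT a3) AND (NOT a3 OR NOT a5)
= NOT a3 OR NOT a5

NOT a3 OR NOT a5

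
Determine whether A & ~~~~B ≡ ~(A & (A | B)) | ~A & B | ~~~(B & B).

E1: A & ~~~~B
    = A & ~~B   — double negation
    = A & B   — double negation
E2: ~(A & (A | B)) | ~A & B | ~~~(B & B)
    = ~A | ~A & B | ~~~(B & B)   — absorption
    = ~A | ~~~(B & B)   — absorption
    = ~A | ~~~B   — idempotence
    = ~A | ~B   — double negation
These differ: at A=0, B=0, E1 = 0 but E2 = 1.

No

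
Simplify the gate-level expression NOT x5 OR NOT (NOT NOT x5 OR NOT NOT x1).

NOT x5

NOT x5 OR NOT (NOT NOT x5 OR NOT NOT x1)
= NOT x5 OR NOT x5 AND NOT x1
= NOT x5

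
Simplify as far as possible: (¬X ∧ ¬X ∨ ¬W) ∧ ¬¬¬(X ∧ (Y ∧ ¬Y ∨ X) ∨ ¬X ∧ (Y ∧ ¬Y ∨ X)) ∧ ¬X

(¬X ∧ ¬X ∨ ¬W) ∧ ¬¬¬(X ∧ (Y ∧ ¬Y ∨ X) ∨ ¬X ∧ (Y ∧ ¬Y ∨ X)) ∧ ¬X
= (¬X ∧ ¬X ∨ ¬W) ∧ ¬¬¬(Y ∧ ¬Y ∨ X) ∧ ¬X   (distribution)
= (¬X ∧ ¬X ∨ ¬W) ∧ ¬(Y ∧ ¬Y ∨ X) ∧ ¬X   (double negation)
= (¬X ∧ ¬X ∨ ¬W) ∧ ¬X ∧ ¬X   (complement / identity)
= ¬X ∧ ¬X   (absorption)
= ¬X   (idempotence)

¬X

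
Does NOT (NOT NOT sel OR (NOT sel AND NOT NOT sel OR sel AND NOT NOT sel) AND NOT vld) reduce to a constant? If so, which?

NOT (NOT NOT sel OR (NOT sel AND NOT NOT sel OR sel AND NOT NOT sel) AND NOT vld)
= NOT (NOT NOT sel OR NOT NOT sel AND NOT vld)   [distribution]
= NOT NOT NOT sel   [absorption]
= NOT sel   [double negation]
This depends on sel, so it is not a constant.

no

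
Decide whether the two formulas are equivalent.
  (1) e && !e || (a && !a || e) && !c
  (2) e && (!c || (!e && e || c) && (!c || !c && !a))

Yes

E1: e && !e || (a && !a || e) && !c
    = (a && !a || e) && !c
    = e && !c
E2: e && (!c || (!e && e || c) && (!c || !c && !a))
    = e && (!c || c && (!c || !c && !a))
    = e && (!c || c && !c)
    = e && !c
Both reduce to e && !c, so they are equivalent.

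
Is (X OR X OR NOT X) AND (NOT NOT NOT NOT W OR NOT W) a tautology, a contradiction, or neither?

tautology

(X OR X OR NOT X) AND (NOT NOT NOT NOT W OR NOT W)
= (X OR X OR NOT X) AND (NOT NOT W OR NOT W)   [double negation]
= (X OR NOT X) AND (NOT NOT W OR NOT W)   [idempotence]
= (X OR NOT X) AND (W OR NOT W)   [double negation]
= X OR NOT X   [complement / identity]
= TRUE   [complement]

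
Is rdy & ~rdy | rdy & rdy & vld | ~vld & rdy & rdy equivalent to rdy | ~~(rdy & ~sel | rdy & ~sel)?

E1: rdy & ~rdy | rdy & rdy & vld | ~vld & rdy & rdy
    = rdy & ~rdy | rdy & rdy
    = rdy & (~rdy | rdy)
    = rdy
E2: rdy | ~~(rdy & ~sel | rdy & ~sel)
    = rdy | rdy & ~sel | rdy & ~sel
    = rdy | rdy & ~sel
    = rdy
Both reduce to rdy, so they are equivalent.

Yes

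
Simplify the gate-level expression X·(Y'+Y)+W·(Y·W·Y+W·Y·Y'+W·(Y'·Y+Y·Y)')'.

X

X·(Y'+Y)+W·(Y·W·Y+W·Y·Y'+W·(Y'·Y+Y·Y)')'
= X·(Y'+Y)+W·(W·Y+W·(Y'·Y+Y·Y)')'   — distribution
= X·(Y'+Y)+W·(W·Y+W·Y')'   — distribution
= X·(Y'+Y)+W·W'   — distribution
= X·(Y'+Y)   — complement / identity
= X   — complement / identity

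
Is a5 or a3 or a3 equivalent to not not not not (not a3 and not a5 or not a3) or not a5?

E1: a5 or a3 or a3
    = a5 or a3
E2: not not not not (not a3 and not a5 or not a3) or not a5
    = not not (not a3 and not a5 or not a3) or not a5
    = not not not a3 or not a5
    = not a3 or not a5
These differ: at a3=1, a5=1, E1 = 1 but E2 = 0.

No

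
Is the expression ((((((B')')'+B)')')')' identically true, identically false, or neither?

((((((B')')'+B)')')')'
= ((((B')')'+B)')'   (double negation)
= ((B')')'+B   (double negation)
= B'+B   (double negation)
= 1   (complement)

identically true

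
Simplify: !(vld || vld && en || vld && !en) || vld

!(vld || vld && en || vld && !en) || vld
= !(vld || vld) || vld   — distribution
= !vld || vld   — idempotence
= true   — complement

true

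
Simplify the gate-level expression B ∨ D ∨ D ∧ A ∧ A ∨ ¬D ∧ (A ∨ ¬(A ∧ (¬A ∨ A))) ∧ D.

B ∨ D

B ∨ D ∨ D ∧ A ∧ A ∨ ¬D ∧ (A ∨ ¬(A ∧ (¬A ∨ A))) ∧ D
= B ∨ D ∨ D ∧ A ∨ ¬D ∧ (A ∨ ¬(A ∧ (¬A ∨ A))) ∧ D   (idempotence)
= B ∨ D ∨ ¬D ∧ (A ∨ ¬(A ∧ (¬A ∨ A))) ∧ D   (absorption)
= B ∨ D ∨ ¬D ∧ (A ∨ ¬A) ∧ D   (complement / identity)
= B ∨ D ∨ ¬D ∧ D   (complement / identity)
= B ∨ D   (complement / identity)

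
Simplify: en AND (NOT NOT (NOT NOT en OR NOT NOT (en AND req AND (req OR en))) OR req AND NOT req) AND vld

en AND vld

en AND (NOT NOT (NOT NOT en OR NOT NOT (en AND req AND (req OR en))) OR req AND NOT req) AND vld
= en AND (NOT NOT (NOT NOT en OR NOT NOT (en AND req)) OR req AND NOT req) AND vld
= en AND NOT NOT (NOT NOT en OR NOT NOT (en AND req)) AND vld
= en AND NOT (NOT en AND NOT (en AND req)) AND vld
= en AND (en OR en AND req) AND vld
= en AND en AND vld
= en AND vld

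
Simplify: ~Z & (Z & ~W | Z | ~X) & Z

~Z & (Z & ~W | Z | ~X) & Z
= ~Z & (Z | ~X) & Z   (absorption)
= ~Z & Z   (absorption)
= 0   (complement)

0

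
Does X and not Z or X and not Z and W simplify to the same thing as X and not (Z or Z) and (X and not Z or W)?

Yes

E1: X and not Z or X and not Z and W
    = X and not Z   (absorption)
E2: X and not (Z or Z) and (X and not Z or W)
    = X and not Z and (X and not Z or W)   (idempotence)
    = X and not Z   (absorption)
Both reduce to X and not Z, so they are equivalent.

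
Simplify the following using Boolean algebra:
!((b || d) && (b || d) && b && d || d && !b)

!((b || d) && (b || d) && b && d || d && !b)
= !((b || d) && b && d || d && !b)   (idempotence)
= !(b && d || d && !b)   (absorption)
= !d   (distribution)

!d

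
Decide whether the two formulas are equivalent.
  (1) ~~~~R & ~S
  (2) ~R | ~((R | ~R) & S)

No

E1: ~~~~R & ~S
    = ~~R & ~S
    = R & ~S
E2: ~R | ~((R | ~R) & S)
    = ~R | ~S
These differ: at R=0, S=0, E1 = 0 but E2 = 1.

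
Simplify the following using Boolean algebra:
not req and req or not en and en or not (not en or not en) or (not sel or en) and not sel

en or not sel

not req and req or not en and en or not (not en or not en) or (not sel or en) and not sel
= not req and req or not en and en or not (not en or not en) or not sel
= not req and req or not en and en or en and en or not sel
= not req and req or en or not sel
= en or not sel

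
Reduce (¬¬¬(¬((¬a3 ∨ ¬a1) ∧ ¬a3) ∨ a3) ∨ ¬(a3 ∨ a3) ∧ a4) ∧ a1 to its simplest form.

¬a3 ∧ a1

(¬¬¬(¬((¬a3 ∨ ¬a1) ∧ ¬a3) ∨ a3) ∨ ¬(a3 ∨ a3) ∧ a4) ∧ a1
= (¬¬¬(¬¬a3 ∨ a3) ∨ ¬(a3 ∨ a3) ∧ a4) ∧ a1
= (¬¬¬(a3 ∨ a3) ∨ ¬(a3 ∨ a3) ∧ a4) ∧ a1
= (¬(a3 ∨ a3) ∨ ¬(a3 ∨ a3) ∧ a4) ∧ a1
= ¬(a3 ∨ a3) ∧ a1
= ¬a3 ∧ a1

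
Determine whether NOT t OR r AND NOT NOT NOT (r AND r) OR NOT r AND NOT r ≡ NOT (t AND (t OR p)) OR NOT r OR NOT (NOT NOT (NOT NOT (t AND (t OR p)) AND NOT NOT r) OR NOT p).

E1: NOT t OR r AND NOT NOT NOT (r AND r) OR NOT r AND NOT r
    = NOT t OR r AND NOT (r AND r) OR NOT r AND NOT r   (double negation)
    = NOT t OR r AND NOT r OR NOT r AND NOT r   (idempotence)
    = NOT t OR NOT r   (distribution)
E2: NOT (t AND (t OR p)) OR NOT r OR NOT (NOT NOT (NOT NOT (t AND (t OR p)) AND NOT NOT r) OR NOT p)
    = NOT (t AND (t OR p)) OR NOT r OR NOT (NOT NOT (t AND (t OR p)) AND NOT NOT r) AND p   (De Morgan)
    = NOT (t AND (t OR p)) OR NOT r OR (NOT (t AND (t OR p)) OR NOT r) AND p   (De Morgan)
    = NOT (t AND (t OR p)) OR NOT r   (absorption)
    = NOT t OR NOT r   (absorption)
Both reduce to NOT t OR NOT r, so they are equivalent.

Yes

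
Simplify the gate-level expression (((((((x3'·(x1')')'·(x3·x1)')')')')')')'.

x1'

(((((((x3'·(x1')')'·(x3·x1)')')')')')')'
= (((((x3'·(x1')')'·(x3·x1)')')')')'
= (((x3'·(x1')'+x3·x1)')')'
= (((x3'·x1+x3·x1)')')'
= ((x1')')'
= x1'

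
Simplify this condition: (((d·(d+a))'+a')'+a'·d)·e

d·e

(((d·(d+a))'+a')'+a'·d)·e
= ((d'+a')'+a'·d)·e   (absorption)
= (d·a+a'·d)·e   (De Morgan)
= d·e   (distribution)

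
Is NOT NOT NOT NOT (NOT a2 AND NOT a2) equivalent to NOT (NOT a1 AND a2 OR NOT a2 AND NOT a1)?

E1: NOT NOT NOT NOT (NOT a2 AND NOT a2)
    = NOT NOT NOT NOT NOT a2   (idempotence)
    = NOT NOT NOT a2   (double negation)
    = NOT a2   (double negation)
E2: NOT (NOT a1 AND a2 OR NOT a2 AND NOT a1)
    = NOT NOT a1   (distribution)
    = a1   (double negation)
These differ: at a1=0, a2=0, E1 = 1 but E2 = 0.

No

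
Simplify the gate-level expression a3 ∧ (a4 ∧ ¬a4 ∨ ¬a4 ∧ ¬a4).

a3 ∧ (a4 ∧ ¬a4 ∨ ¬a4 ∧ ¬a4)
= a3 ∧ ¬a4 ∧ ¬a4   — complement / identity
= a3 ∧ ¬a4   — idempotence

a3 ∧ ¬a4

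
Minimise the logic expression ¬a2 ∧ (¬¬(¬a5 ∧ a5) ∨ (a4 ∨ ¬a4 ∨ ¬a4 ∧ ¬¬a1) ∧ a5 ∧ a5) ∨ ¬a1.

¬a2 ∧ (¬¬(¬a5 ∧ a5) ∨ (a4 ∨ ¬a4 ∨ ¬a4 ∧ ¬¬a1) ∧ a5 ∧ a5) ∨ ¬a1
= ¬a2 ∧ (¬¬(¬a5 ∧ a5) ∨ (a4 ∨ ¬a4 ∨ ¬a4 ∧ a1) ∧ a5 ∧ a5) ∨ ¬a1
= ¬a2 ∧ (¬¬(¬a5 ∧ a5) ∨ (a4 ∨ ¬a4) ∧ a5 ∧ a5) ∨ ¬a1
= ¬a2 ∧ (¬a5 ∧ a5 ∨ (a4 ∨ ¬a4) ∧ a5 ∧ a5) ∨ ¬a1
= ¬a2 ∧ (¬a5 ∧ a5 ∨ a5 ∧ a5) ∨ ¬a1
= ¬a2 ∧ a5 ∨ ¬a1

¬a2 ∧ a5 ∨ ¬a1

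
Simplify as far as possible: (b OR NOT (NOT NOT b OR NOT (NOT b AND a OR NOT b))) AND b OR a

(b OR NOT (NOT NOT b OR NOT (NOT b AND a OR NOT b))) AND b OR a
= (b OR NOT (NOT NOT b OR NOT NOT b)) AND b OR a   (absorption)
= (b OR NOT b AND NOT b) AND b OR a   (De Morgan)
= (b OR NOT b) AND b OR a   (idempotence)
= b OR a   (complement / identity)

b OR a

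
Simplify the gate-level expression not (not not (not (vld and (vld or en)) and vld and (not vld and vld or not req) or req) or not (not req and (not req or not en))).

not req

not (not not (not (vld and (vld or en)) and vld and (not vld and vld or not req) or req) or not (not req and (not req or not en)))
= not (not not (not vld and vld and (not vld and vld or not req) or req) or not (not req and (not req or not en)))   (absorption)
= not (not not (not vld and vld or req) or not (not req and (not req or not en)))   (absorption)
= not (not not (not vld and vld or req) or not not req)   (absorption)
= not (not not req or not not req)   (complement / identity)
= not req and not req   (De Morgan)
= not req   (idempotence)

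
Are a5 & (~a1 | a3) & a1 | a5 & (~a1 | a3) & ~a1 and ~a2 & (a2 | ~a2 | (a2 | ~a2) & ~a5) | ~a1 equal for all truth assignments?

E1: a5 & (~a1 | a3) & a1 | a5 & (~a1 | a3) & ~a1
    = a5 & (~a1 | a3)   (distribution)
E2: ~a2 & (a2 | ~a2 | (a2 | ~a2) & ~a5) | ~a1
    = ~a2 & (a2 | ~a2) | ~a1   (absorption)
    = ~a2 | ~a1   (complement / identity)
These differ: at a1=0, a2=1, a3=0, a5=0, E1 = 0 but E2 = 1.

No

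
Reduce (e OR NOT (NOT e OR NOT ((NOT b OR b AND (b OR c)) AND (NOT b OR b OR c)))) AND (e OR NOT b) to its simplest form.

(e OR NOT (NOT e OR NOT ((NOT b OR b AND (b OR c)) AND (NOT b OR b OR c)))) AND (e OR NOT b)
= (e OR NOT (NOT e OR NOT ((NOT b OR b) AND (NOT b OR b OR c)))) AND (e OR NOT b)   [absorption]
= (e OR NOT (NOT e OR NOT (NOT b OR b))) AND (e OR NOT b)   [absorption]
= NOT (NOT e OR NOT (NOT b OR b)) AND NOT b OR e   [distribution]
= e AND (NOT b OR b) AND NOT b OR e   [De Morgan]
= e AND NOT b OR e   [complement / identity]
= e   [absorption]

e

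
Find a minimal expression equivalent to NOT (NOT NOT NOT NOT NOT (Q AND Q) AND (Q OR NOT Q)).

Q

NOT (NOT NOT NOT NOT NOT (Q AND Q) AND (Q OR NOT Q))
= NOT (NOT NOT NOT (Q AND Q) AND (Q OR NOT Q))
= NOT (NOT NOT NOT Q AND (Q OR NOT Q))
= NOT NOT NOT NOT Q
= NOT NOT Q
= Q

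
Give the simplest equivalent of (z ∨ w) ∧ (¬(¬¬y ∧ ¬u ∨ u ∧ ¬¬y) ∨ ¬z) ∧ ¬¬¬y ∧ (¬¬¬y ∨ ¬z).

(z ∨ w) ∧ (¬(¬¬y ∧ ¬u ∨ u ∧ ¬¬y) ∨ ¬z) ∧ ¬¬¬y ∧ (¬¬¬y ∨ ¬z)
= (z ∨ w) ∧ (¬(¬¬y ∧ ¬u ∨ u ∧ ¬¬y) ∨ ¬z) ∧ ¬¬¬y   (absorption)
= (z ∨ w) ∧ (¬¬¬y ∨ ¬z) ∧ ¬¬¬y   (distribution)
= (z ∨ w) ∧ ¬¬¬y   (absorption)
= (z ∨ w) ∧ ¬y   (double negation)

(z ∨ w) ∧ ¬y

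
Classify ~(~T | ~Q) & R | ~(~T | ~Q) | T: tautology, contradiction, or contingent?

contingent

~(~T | ~Q) & R | ~(~T | ~Q) | T
= ~(~T | ~Q) | T   (absorption)
= T & Q | T   (De Morgan)
= T   (absorption)
This depends on T, so it is not a constant.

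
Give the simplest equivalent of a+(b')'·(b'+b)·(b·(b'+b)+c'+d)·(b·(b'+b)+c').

a+b

a+(b')'·(b'+b)·(b·(b'+b)+c'+d)·(b·(b'+b)+c')
= a+(b')'·(b'+b)·(b·(b'+b)+c')   [absorption]
= a+b·(b'+b)·(b·(b'+b)+c')   [double negation]
= a+b·(b'+b)   [absorption]
= a+b   [complement / identity]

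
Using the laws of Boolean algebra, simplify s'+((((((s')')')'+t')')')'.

s'+((((((s')')')'+t')')')'
= s'+((((s')')'·t)')'   [De Morgan]
= s'+((s')')'·t   [double negation]
= s'+s'·t   [double negation]
= s'   [absorption]

s'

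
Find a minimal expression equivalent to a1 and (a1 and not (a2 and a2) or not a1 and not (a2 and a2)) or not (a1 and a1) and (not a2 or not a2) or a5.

not a2 or a5

a1 and (a1 and not (a2 and a2) or not a1 and not (a2 and a2)) or not (a1 and a1) and (not a2 or not a2) or a5
= a1 and (a1 and not (a2 and a2) or not a1 and not (a2 and a2)) or not (a1 and a1) and not a2 or a5   (idempotence)
= a1 and (a1 and not (a2 and a2) or not a1 and not (a2 and a2)) or not a1 and not a2 or a5   (idempotence)
= a1 and not (a2 and a2) or not a1 and not a2 or a5   (distribution)
= a1 and not a2 or not a1 and not a2 or a5   (idempotence)
= not a2 or a5   (distribution)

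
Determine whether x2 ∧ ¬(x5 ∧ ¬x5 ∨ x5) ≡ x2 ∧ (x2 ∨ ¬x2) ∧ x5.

No

E1: x2 ∧ ¬(x5 ∧ ¬x5 ∨ x5)
    = x2 ∧ ¬x5   [complement / identity]
E2: x2 ∧ (x2 ∨ ¬x2) ∧ x5
    = x2 ∧ x5   [complement / identity]
These differ: at x2=1, x5=0, E1 = 1 but E2 = 0.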